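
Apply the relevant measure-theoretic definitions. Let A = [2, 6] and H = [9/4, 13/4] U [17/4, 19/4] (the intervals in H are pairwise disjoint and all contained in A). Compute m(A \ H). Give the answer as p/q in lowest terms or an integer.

The ambient interval has length m(A) = 6 - 2 = 4.
Since the holes are disjoint and sit inside A, by finite additivity
  m(H) = sum_i (b_i - a_i), and m(A \ H) = m(A) - m(H).
Computing the hole measures:
  m(H_1) = 13/4 - 9/4 = 1.
  m(H_2) = 19/4 - 17/4 = 1/2.
Summed: m(H) = 1 + 1/2 = 3/2.
So m(A \ H) = 4 - 3/2 = 5/2.

5/2


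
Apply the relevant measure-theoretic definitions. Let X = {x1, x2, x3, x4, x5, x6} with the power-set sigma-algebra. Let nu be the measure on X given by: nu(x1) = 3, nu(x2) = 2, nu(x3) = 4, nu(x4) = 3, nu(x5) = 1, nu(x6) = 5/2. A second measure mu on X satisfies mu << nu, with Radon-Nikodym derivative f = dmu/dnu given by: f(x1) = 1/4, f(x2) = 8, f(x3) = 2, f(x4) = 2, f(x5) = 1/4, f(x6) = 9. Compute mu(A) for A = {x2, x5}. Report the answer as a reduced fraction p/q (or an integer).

By the defining property of the Radon-Nikodym derivative, for every measurable set A,
  mu(A) = integral_A f dnu.
Since nu is a discrete measure concentrated on the atoms of X, the integral over A reduces to the sum
  mu(A) = sum_{x in A} f(x) * nu({x}).
Computing each term:
  x2: f(x2) * nu(x2) = 8 * 2 = 16.
  x5: f(x5) * nu(x5) = 1/4 * 1 = 1/4.
Summing: mu(A) = 16 + 1/4 = 65/4.

65/4


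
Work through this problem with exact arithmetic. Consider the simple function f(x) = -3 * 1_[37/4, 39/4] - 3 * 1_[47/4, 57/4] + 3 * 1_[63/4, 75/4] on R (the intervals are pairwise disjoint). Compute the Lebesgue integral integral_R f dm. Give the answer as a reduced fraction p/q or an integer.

For a simple function f = sum_i c_i * 1_{A_i} with disjoint A_i,
  integral f dm = sum_i c_i * m(A_i).
Lengths of the A_i:
  m(A_1) = 39/4 - 37/4 = 1/2.
  m(A_2) = 57/4 - 47/4 = 5/2.
  m(A_3) = 75/4 - 63/4 = 3.
Contributions c_i * m(A_i):
  (-3) * (1/2) = -3/2.
  (-3) * (5/2) = -15/2.
  (3) * (3) = 9.
Total: -3/2 - 15/2 + 9 = 0.

0


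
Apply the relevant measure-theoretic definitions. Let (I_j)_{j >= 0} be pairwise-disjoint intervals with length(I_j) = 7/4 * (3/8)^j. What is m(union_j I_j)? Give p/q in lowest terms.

By countable additivity of the Lebesgue measure on pairwise disjoint measurable sets,
  m(union_{j >= 0} I_j) = sum_{j >= 0} m(I_j) = sum_{j >= 0} a * r^j,
  with a = 7/4 and r = 3/8.
Since 0 < r = 3/8 < 1, the geometric series converges:
  sum_{j >= 0} a * r^j = a / (1 - r).
  = 7/4 / (1 - 3/8)
  = 7/4 / (5/8)
  = 14/5.

14/5


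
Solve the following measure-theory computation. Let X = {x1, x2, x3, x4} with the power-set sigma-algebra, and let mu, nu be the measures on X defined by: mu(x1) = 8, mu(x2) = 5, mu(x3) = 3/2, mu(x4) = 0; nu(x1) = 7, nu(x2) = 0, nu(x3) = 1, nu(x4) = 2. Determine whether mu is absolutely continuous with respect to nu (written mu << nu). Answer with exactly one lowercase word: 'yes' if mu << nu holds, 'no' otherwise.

mu << nu means: every nu-null measurable set is also mu-null; equivalently, for every atom x, if nu({x}) = 0 then mu({x}) = 0.
Checking each atom:
  x1: nu = 7 > 0 -> no constraint.
  x2: nu = 0, mu = 5 > 0 -> violates mu << nu.
  x3: nu = 1 > 0 -> no constraint.
  x4: nu = 2 > 0 -> no constraint.
The atom(s) x2 violate the condition (nu = 0 but mu > 0). Therefore mu is NOT absolutely continuous w.r.t. nu.

no


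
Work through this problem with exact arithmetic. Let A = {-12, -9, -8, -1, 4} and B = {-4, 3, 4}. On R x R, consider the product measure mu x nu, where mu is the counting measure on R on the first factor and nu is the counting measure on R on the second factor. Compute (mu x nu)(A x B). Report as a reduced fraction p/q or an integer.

For a measurable rectangle A x B, the product measure satisfies
  (mu x nu)(A x B) = mu(A) * nu(B).
  mu(A) = 5.
  nu(B) = 3.
  (mu x nu)(A x B) = 5 * 3 = 15.

15


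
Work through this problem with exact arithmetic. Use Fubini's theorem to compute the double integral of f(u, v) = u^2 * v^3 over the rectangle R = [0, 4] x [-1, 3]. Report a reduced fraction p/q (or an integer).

f(u, v) is a tensor product of a function of u and a function of v, and both factors are bounded continuous (hence Lebesgue integrable) on the rectangle, so Fubini's theorem applies:
  integral_R f d(m x m) = (integral_a1^b1 u^2 du) * (integral_a2^b2 v^3 dv).
Inner integral in u: integral_{0}^{4} u^2 du = (4^3 - 0^3)/3
  = 64/3.
Inner integral in v: integral_{-1}^{3} v^3 dv = (3^4 - (-1)^4)/4
  = 20.
Product: (64/3) * (20) = 1280/3.

1280/3


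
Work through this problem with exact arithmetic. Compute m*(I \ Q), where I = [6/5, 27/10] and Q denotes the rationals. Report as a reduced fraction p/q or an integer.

The interval I = [6/5, 27/10] has m(I) = 27/10 - 6/5 = 3/2 (endpoints are measure-zero, so open/closed/half-open agree). Write I = (I cap Q) u (I \ Q). The rationals in I are countable, so m*(I cap Q) = 0 (cover each rational by intervals whose total length is arbitrarily small). By countable subadditivity m*(I) <= m*(I cap Q) + m*(I \ Q), hence m*(I \ Q) >= m(I) = 3/2. The reverse inequality m*(I \ Q) <= m*(I) = 3/2 is trivial since (I \ Q) is a subset of I. Therefore m*(I \ Q) = 3/2.

3/2


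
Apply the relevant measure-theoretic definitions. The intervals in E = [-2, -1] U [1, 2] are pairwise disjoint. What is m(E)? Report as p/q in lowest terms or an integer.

For pairwise disjoint intervals, m(union_i I_i) = sum_i m(I_i),
and m is invariant under swapping open/closed endpoints (single points have measure 0).
So m(E) = sum_i (b_i - a_i).
  I_1 has length -1 - (-2) = 1.
  I_2 has length 2 - 1 = 1.
Summing:
  m(E) = 1 + 1 = 2.

2


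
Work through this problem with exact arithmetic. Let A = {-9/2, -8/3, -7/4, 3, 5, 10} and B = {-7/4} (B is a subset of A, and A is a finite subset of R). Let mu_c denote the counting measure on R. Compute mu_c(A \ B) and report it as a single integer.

Counting measure assigns mu_c(E) = |E| (number of elements) when E is finite. For B subset A, A \ B is the set of elements of A not in B, so |A \ B| = |A| - |B|.
|A| = 6, |B| = 1, so mu_c(A \ B) = 6 - 1 = 5.

5


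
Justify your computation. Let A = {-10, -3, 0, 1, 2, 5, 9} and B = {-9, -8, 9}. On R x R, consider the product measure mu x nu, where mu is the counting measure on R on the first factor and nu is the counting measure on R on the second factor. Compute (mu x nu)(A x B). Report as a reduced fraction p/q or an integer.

For a measurable rectangle A x B, the product measure satisfies
  (mu x nu)(A x B) = mu(A) * nu(B).
  mu(A) = 7.
  nu(B) = 3.
  (mu x nu)(A x B) = 7 * 3 = 21.

21


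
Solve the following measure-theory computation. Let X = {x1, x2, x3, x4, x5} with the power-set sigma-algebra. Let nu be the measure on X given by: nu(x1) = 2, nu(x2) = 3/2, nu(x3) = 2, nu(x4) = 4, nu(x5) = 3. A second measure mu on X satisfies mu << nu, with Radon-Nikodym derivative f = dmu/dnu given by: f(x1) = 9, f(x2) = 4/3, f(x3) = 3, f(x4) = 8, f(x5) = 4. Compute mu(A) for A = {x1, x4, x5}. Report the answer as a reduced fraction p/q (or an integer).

By the defining property of the Radon-Nikodym derivative, for every measurable set A,
  mu(A) = integral_A f dnu.
Since nu is a discrete measure concentrated on the atoms of X, the integral over A reduces to the sum
  mu(A) = sum_{x in A} f(x) * nu({x}).
Computing each term:
  x1: f(x1) * nu(x1) = 9 * 2 = 18.
  x4: f(x4) * nu(x4) = 8 * 4 = 32.
  x5: f(x5) * nu(x5) = 4 * 3 = 12.
Summing: mu(A) = 18 + 32 + 12 = 62.

62


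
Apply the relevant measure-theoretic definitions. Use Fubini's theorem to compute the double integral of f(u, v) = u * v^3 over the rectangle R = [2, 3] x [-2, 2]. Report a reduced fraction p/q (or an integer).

f(u, v) is a tensor product of a function of u and a function of v, and both factors are bounded continuous (hence Lebesgue integrable) on the rectangle, so Fubini's theorem applies:
  integral_R f d(m x m) = (integral_a1^b1 u du) * (integral_a2^b2 v^3 dv).
Inner integral in u: integral_{2}^{3} u du = (3^2 - 2^2)/2
  = 5/2.
Inner integral in v: integral_{-2}^{2} v^3 dv = (2^4 - (-2)^4)/4
  = 0.
Product: (5/2) * (0) = 0.

0


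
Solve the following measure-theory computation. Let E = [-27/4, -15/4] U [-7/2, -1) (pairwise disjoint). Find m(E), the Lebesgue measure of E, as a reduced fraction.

For pairwise disjoint intervals, m(union_i I_i) = sum_i m(I_i),
and m is invariant under swapping open/closed endpoints (single points have measure 0).
So m(E) = sum_i (b_i - a_i).
  I_1 has length -15/4 - (-27/4) = 3.
  I_2 has length -1 - (-7/2) = 5/2.
Summing:
  m(E) = 3 + 5/2 = 11/2.

11/2


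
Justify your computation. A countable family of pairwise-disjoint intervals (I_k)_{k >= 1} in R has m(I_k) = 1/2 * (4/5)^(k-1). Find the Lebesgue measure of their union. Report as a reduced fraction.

By countable additivity of the Lebesgue measure on pairwise disjoint measurable sets,
  m(union_{k >= 1} I_k) = sum_{k >= 1} m(I_k) = sum_{k >= 1} a * r^(k-1),
  with a = 1/2 and r = 4/5.
Since 0 < r = 4/5 < 1, the geometric series converges:
  sum_{k >= 1} a * r^(k-1) = a / (1 - r).
  = 1/2 / (1 - 4/5)
  = 1/2 / (1/5)
  = 5/2.

5/2


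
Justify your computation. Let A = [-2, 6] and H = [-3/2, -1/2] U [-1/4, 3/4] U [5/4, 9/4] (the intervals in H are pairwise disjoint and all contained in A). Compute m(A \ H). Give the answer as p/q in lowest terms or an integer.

The ambient interval has length m(A) = 6 - (-2) = 8.
Since the holes are disjoint and sit inside A, by finite additivity
  m(H) = sum_i (b_i - a_i), and m(A \ H) = m(A) - m(H).
Computing the hole measures:
  m(H_1) = -1/2 - (-3/2) = 1.
  m(H_2) = 3/4 - (-1/4) = 1.
  m(H_3) = 9/4 - 5/4 = 1.
Summed: m(H) = 1 + 1 + 1 = 3.
So m(A \ H) = 8 - 3 = 5.

5


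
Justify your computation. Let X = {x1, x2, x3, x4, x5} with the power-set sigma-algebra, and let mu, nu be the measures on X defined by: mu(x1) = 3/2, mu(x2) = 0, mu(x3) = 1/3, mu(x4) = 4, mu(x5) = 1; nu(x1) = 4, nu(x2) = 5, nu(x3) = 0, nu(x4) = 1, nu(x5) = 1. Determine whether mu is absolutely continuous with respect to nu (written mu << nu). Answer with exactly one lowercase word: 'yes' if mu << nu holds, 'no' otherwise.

mu << nu means: every nu-null measurable set is also mu-null; equivalently, for every atom x, if nu({x}) = 0 then mu({x}) = 0.
Checking each atom:
  x1: nu = 4 > 0 -> no constraint.
  x2: nu = 5 > 0 -> no constraint.
  x3: nu = 0, mu = 1/3 > 0 -> violates mu << nu.
  x4: nu = 1 > 0 -> no constraint.
  x5: nu = 1 > 0 -> no constraint.
The atom(s) x3 violate the condition (nu = 0 but mu > 0). Therefore mu is NOT absolutely continuous w.r.t. nu.

no


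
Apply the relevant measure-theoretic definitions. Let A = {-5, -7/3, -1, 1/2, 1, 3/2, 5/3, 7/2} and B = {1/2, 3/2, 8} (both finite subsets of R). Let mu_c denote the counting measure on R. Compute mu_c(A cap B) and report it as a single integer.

Counting measure on a finite set equals cardinality. mu_c(A cap B) = |A cap B| (elements appearing in both).
Enumerating the elements of A that also lie in B gives 2 element(s).
So mu_c(A cap B) = 2.

2


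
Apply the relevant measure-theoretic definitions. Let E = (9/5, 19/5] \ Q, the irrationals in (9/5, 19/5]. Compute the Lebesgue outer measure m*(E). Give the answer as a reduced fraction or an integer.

The interval I = (9/5, 19/5] has m(I) = 19/5 - 9/5 = 2 (endpoints are measure-zero, so open/closed/half-open agree). Write I = (I cap Q) u (I \ Q). The rationals in I are countable, so m*(I cap Q) = 0 (cover each rational by intervals whose total length is arbitrarily small). By countable subadditivity m*(I) <= m*(I cap Q) + m*(I \ Q), hence m*(I \ Q) >= m(I) = 2. The reverse inequality m*(I \ Q) <= m*(I) = 2 is trivial since (I \ Q) is a subset of I. Therefore m*(I \ Q) = 2.

2


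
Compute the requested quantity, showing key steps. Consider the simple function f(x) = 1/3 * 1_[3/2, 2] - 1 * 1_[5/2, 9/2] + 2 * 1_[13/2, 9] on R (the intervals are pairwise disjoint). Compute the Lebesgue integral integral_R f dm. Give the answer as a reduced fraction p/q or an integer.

For a simple function f = sum_i c_i * 1_{A_i} with disjoint A_i,
  integral f dm = sum_i c_i * m(A_i).
Lengths of the A_i:
  m(A_1) = 2 - 3/2 = 1/2.
  m(A_2) = 9/2 - 5/2 = 2.
  m(A_3) = 9 - 13/2 = 5/2.
Contributions c_i * m(A_i):
  (1/3) * (1/2) = 1/6.
  (-1) * (2) = -2.
  (2) * (5/2) = 5.
Total: 1/6 - 2 + 5 = 19/6.

19/6


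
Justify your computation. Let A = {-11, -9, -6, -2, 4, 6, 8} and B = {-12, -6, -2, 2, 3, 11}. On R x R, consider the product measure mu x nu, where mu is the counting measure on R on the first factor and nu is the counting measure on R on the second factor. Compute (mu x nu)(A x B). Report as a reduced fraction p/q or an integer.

For a measurable rectangle A x B, the product measure satisfies
  (mu x nu)(A x B) = mu(A) * nu(B).
  mu(A) = 7.
  nu(B) = 6.
  (mu x nu)(A x B) = 7 * 6 = 42.

42


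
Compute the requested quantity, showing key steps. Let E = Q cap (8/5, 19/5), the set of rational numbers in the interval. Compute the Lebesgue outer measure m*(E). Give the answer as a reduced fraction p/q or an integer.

Q cap (8/5, 19/5) is countable; list its elements as q_1, q_2, ... . Fix eps > 0 and cover the k-th point by an interval of length eps * 2^(-k). The cover has total length eps * sum_{k>=1} 2^(-k) = eps, so by definition of outer measure m*(Q cap (8/5, 19/5)) <= eps. Since eps was arbitrary and m* >= 0, the outer measure is 0.

0


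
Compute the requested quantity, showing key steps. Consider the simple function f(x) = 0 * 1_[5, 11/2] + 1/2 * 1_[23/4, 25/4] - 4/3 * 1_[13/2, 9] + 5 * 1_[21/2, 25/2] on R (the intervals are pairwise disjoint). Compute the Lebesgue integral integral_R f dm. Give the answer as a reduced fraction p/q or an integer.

For a simple function f = sum_i c_i * 1_{A_i} with disjoint A_i,
  integral f dm = sum_i c_i * m(A_i).
Lengths of the A_i:
  m(A_1) = 11/2 - 5 = 1/2.
  m(A_2) = 25/4 - 23/4 = 1/2.
  m(A_3) = 9 - 13/2 = 5/2.
  m(A_4) = 25/2 - 21/2 = 2.
Contributions c_i * m(A_i):
  (0) * (1/2) = 0.
  (1/2) * (1/2) = 1/4.
  (-4/3) * (5/2) = -10/3.
  (5) * (2) = 10.
Total: 0 + 1/4 - 10/3 + 10 = 83/12.

83/12


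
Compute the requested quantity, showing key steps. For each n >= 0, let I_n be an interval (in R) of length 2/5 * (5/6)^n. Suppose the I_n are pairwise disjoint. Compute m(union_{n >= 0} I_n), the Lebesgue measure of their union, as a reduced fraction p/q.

By countable additivity of the Lebesgue measure on pairwise disjoint measurable sets,
  m(union_{n >= 0} I_n) = sum_{n >= 0} m(I_n) = sum_{n >= 0} a * r^n,
  with a = 2/5 and r = 5/6.
Since 0 < r = 5/6 < 1, the geometric series converges:
  sum_{n >= 0} a * r^n = a / (1 - r).
  = 2/5 / (1 - 5/6)
  = 2/5 / (1/6)
  = 12/5.

12/5


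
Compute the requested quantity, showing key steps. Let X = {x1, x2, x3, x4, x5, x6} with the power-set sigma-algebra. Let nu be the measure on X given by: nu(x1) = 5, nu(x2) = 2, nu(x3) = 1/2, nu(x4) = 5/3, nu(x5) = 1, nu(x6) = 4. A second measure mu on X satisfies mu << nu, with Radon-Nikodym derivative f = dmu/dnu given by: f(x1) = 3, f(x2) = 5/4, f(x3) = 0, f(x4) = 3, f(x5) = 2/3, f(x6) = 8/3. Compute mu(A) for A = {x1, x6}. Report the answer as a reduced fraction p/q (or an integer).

By the defining property of the Radon-Nikodym derivative, for every measurable set A,
  mu(A) = integral_A f dnu.
Since nu is a discrete measure concentrated on the atoms of X, the integral over A reduces to the sum
  mu(A) = sum_{x in A} f(x) * nu({x}).
Computing each term:
  x1: f(x1) * nu(x1) = 3 * 5 = 15.
  x6: f(x6) * nu(x6) = 8/3 * 4 = 32/3.
Summing: mu(A) = 15 + 32/3 = 77/3.

77/3


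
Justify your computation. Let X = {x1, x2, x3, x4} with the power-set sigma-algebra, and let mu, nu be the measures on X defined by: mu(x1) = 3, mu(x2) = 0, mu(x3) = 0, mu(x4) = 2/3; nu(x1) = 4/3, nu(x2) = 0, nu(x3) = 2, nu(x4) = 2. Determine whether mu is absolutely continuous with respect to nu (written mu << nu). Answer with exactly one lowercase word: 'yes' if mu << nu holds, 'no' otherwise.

mu << nu means: every nu-null measurable set is also mu-null; equivalently, for every atom x, if nu({x}) = 0 then mu({x}) = 0.
Checking each atom:
  x1: nu = 4/3 > 0 -> no constraint.
  x2: nu = 0, mu = 0 -> consistent with mu << nu.
  x3: nu = 2 > 0 -> no constraint.
  x4: nu = 2 > 0 -> no constraint.
No atom violates the condition. Therefore mu << nu.

yes


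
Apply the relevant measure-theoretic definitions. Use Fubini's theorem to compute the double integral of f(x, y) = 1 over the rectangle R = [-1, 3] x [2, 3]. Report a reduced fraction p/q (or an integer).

f(x, y) is a tensor product of a function of x and a function of y, and both factors are bounded continuous (hence Lebesgue integrable) on the rectangle, so Fubini's theorem applies:
  integral_R f d(m x m) = (integral_a1^b1 1 dx) * (integral_a2^b2 1 dy).
Inner integral in x: integral_{-1}^{3} 1 dx = (3^1 - (-1)^1)/1
  = 4.
Inner integral in y: integral_{2}^{3} 1 dy = (3^1 - 2^1)/1
  = 1.
Product: (4) * (1) = 4.

4


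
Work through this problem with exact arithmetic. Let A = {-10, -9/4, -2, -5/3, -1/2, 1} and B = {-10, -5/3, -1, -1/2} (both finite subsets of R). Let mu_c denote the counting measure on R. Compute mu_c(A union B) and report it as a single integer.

Counting measure on a finite set equals cardinality. By inclusion-exclusion, |A union B| = |A| + |B| - |A cap B|.
|A| = 6, |B| = 4, |A cap B| = 3.
So mu_c(A union B) = 6 + 4 - 3 = 7.

7


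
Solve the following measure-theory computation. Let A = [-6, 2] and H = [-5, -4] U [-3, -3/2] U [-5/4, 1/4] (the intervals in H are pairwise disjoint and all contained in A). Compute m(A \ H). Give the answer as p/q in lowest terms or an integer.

The ambient interval has length m(A) = 2 - (-6) = 8.
Since the holes are disjoint and sit inside A, by finite additivity
  m(H) = sum_i (b_i - a_i), and m(A \ H) = m(A) - m(H).
Computing the hole measures:
  m(H_1) = -4 - (-5) = 1.
  m(H_2) = -3/2 - (-3) = 3/2.
  m(H_3) = 1/4 - (-5/4) = 3/2.
Summed: m(H) = 1 + 3/2 + 3/2 = 4.
So m(A \ H) = 8 - 4 = 4.

4


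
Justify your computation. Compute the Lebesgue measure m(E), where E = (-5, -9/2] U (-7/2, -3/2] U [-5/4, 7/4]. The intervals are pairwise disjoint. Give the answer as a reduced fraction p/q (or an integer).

For pairwise disjoint intervals, m(union_i I_i) = sum_i m(I_i),
and m is invariant under swapping open/closed endpoints (single points have measure 0).
So m(E) = sum_i (b_i - a_i).
  I_1 has length -9/2 - (-5) = 1/2.
  I_2 has length -3/2 - (-7/2) = 2.
  I_3 has length 7/4 - (-5/4) = 3.
Summing:
  m(E) = 1/2 + 2 + 3 = 11/2.

11/2


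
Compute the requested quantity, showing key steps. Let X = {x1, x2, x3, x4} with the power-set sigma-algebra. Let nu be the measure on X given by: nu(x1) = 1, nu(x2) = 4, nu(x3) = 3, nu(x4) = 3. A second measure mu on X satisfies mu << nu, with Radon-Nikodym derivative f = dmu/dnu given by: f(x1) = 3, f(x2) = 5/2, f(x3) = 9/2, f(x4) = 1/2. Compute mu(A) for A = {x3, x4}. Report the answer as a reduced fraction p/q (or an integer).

By the defining property of the Radon-Nikodym derivative, for every measurable set A,
  mu(A) = integral_A f dnu.
Since nu is a discrete measure concentrated on the atoms of X, the integral over A reduces to the sum
  mu(A) = sum_{x in A} f(x) * nu({x}).
Computing each term:
  x3: f(x3) * nu(x3) = 9/2 * 3 = 27/2.
  x4: f(x4) * nu(x4) = 1/2 * 3 = 3/2.
Summing: mu(A) = 27/2 + 3/2 = 15.

15


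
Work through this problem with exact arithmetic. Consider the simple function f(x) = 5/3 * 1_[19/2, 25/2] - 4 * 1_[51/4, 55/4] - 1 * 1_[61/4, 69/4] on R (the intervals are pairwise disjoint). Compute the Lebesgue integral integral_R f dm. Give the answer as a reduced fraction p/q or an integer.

For a simple function f = sum_i c_i * 1_{A_i} with disjoint A_i,
  integral f dm = sum_i c_i * m(A_i).
Lengths of the A_i:
  m(A_1) = 25/2 - 19/2 = 3.
  m(A_2) = 55/4 - 51/4 = 1.
  m(A_3) = 69/4 - 61/4 = 2.
Contributions c_i * m(A_i):
  (5/3) * (3) = 5.
  (-4) * (1) = -4.
  (-1) * (2) = -2.
Total: 5 - 4 - 2 = -1.

-1


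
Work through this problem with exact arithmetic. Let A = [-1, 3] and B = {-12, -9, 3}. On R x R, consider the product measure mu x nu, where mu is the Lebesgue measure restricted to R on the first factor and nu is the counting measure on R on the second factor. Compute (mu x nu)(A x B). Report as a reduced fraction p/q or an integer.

For a measurable rectangle A x B, the product measure satisfies
  (mu x nu)(A x B) = mu(A) * nu(B).
  mu(A) = 4.
  nu(B) = 3.
  (mu x nu)(A x B) = 4 * 3 = 12.

12


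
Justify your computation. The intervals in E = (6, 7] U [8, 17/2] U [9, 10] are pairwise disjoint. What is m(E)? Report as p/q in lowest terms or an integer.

For pairwise disjoint intervals, m(union_i I_i) = sum_i m(I_i),
and m is invariant under swapping open/closed endpoints (single points have measure 0).
So m(E) = sum_i (b_i - a_i).
  I_1 has length 7 - 6 = 1.
  I_2 has length 17/2 - 8 = 1/2.
  I_3 has length 10 - 9 = 1.
Summing:
  m(E) = 1 + 1/2 + 1 = 5/2.

5/2


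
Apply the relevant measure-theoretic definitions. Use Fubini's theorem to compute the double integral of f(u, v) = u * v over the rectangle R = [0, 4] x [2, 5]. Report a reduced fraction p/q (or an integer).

f(u, v) is a tensor product of a function of u and a function of v, and both factors are bounded continuous (hence Lebesgue integrable) on the rectangle, so Fubini's theorem applies:
  integral_R f d(m x m) = (integral_a1^b1 u du) * (integral_a2^b2 v dv).
Inner integral in u: integral_{0}^{4} u du = (4^2 - 0^2)/2
  = 8.
Inner integral in v: integral_{2}^{5} v dv = (5^2 - 2^2)/2
  = 21/2.
Product: (8) * (21/2) = 84.

84


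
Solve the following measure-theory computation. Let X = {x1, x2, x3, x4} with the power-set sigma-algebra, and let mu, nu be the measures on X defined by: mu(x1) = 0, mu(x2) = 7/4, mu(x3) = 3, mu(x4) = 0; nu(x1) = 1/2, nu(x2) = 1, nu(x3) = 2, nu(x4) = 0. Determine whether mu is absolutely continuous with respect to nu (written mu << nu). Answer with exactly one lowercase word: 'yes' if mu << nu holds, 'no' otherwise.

mu << nu means: every nu-null measurable set is also mu-null; equivalently, for every atom x, if nu({x}) = 0 then mu({x}) = 0.
Checking each atom:
  x1: nu = 1/2 > 0 -> no constraint.
  x2: nu = 1 > 0 -> no constraint.
  x3: nu = 2 > 0 -> no constraint.
  x4: nu = 0, mu = 0 -> consistent with mu << nu.
No atom violates the condition. Therefore mu << nu.

yes


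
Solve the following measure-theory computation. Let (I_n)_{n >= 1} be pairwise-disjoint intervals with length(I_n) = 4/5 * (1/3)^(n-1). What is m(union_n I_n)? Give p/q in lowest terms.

By countable additivity of the Lebesgue measure on pairwise disjoint measurable sets,
  m(union_{n >= 1} I_n) = sum_{n >= 1} m(I_n) = sum_{n >= 1} a * r^(n-1),
  with a = 4/5 and r = 1/3.
Since 0 < r = 1/3 < 1, the geometric series converges:
  sum_{n >= 1} a * r^(n-1) = a / (1 - r).
  = 4/5 / (1 - 1/3)
  = 4/5 / (2/3)
  = 6/5.

6/5


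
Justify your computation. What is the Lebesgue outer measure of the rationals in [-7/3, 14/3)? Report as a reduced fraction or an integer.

Q cap [-7/3, 14/3) is countable; list its elements as q_1, q_2, ... . Fix eps > 0 and cover the k-th point by an interval of length eps * 2^(-k). The cover has total length eps * sum_{k>=1} 2^(-k) = eps, so by definition of outer measure m*(Q cap [-7/3, 14/3)) <= eps. Since eps was arbitrary and m* >= 0, the outer measure is 0.

0


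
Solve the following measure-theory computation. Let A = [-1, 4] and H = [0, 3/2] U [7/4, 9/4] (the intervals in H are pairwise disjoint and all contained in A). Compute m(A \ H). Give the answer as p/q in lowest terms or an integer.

The ambient interval has length m(A) = 4 - (-1) = 5.
Since the holes are disjoint and sit inside A, by finite additivity
  m(H) = sum_i (b_i - a_i), and m(A \ H) = m(A) - m(H).
Computing the hole measures:
  m(H_1) = 3/2 - 0 = 3/2.
  m(H_2) = 9/4 - 7/4 = 1/2.
Summed: m(H) = 3/2 + 1/2 = 2.
So m(A \ H) = 5 - 2 = 3.

3


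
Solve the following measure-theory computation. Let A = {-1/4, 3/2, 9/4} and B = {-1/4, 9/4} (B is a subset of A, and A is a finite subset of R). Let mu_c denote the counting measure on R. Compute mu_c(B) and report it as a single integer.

Counting measure assigns mu_c(E) = |E| (number of elements) when E is finite.
B has 2 element(s), so mu_c(B) = 2.

2


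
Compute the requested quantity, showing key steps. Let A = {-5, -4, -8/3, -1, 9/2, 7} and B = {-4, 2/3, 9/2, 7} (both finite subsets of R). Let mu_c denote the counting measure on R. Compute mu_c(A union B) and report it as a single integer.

Counting measure on a finite set equals cardinality. By inclusion-exclusion, |A union B| = |A| + |B| - |A cap B|.
|A| = 6, |B| = 4, |A cap B| = 3.
So mu_c(A union B) = 6 + 4 - 3 = 7.

7


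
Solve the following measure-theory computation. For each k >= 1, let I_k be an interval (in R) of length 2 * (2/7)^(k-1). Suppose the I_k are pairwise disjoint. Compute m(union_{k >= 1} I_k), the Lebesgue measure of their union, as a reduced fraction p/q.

By countable additivity of the Lebesgue measure on pairwise disjoint measurable sets,
  m(union_{k >= 1} I_k) = sum_{k >= 1} m(I_k) = sum_{k >= 1} a * r^(k-1),
  with a = 2 and r = 2/7.
Since 0 < r = 2/7 < 1, the geometric series converges:
  sum_{k >= 1} a * r^(k-1) = a / (1 - r).
  = 2 / (1 - 2/7)
  = 2 / (5/7)
  = 14/5.

14/5


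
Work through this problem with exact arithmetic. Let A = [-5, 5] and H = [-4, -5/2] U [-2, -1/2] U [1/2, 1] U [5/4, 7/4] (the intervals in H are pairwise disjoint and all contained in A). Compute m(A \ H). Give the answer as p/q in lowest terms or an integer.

The ambient interval has length m(A) = 5 - (-5) = 10.
Since the holes are disjoint and sit inside A, by finite additivity
  m(H) = sum_i (b_i - a_i), and m(A \ H) = m(A) - m(H).
Computing the hole measures:
  m(H_1) = -5/2 - (-4) = 3/2.
  m(H_2) = -1/2 - (-2) = 3/2.
  m(H_3) = 1 - 1/2 = 1/2.
  m(H_4) = 7/4 - 5/4 = 1/2.
Summed: m(H) = 3/2 + 3/2 + 1/2 + 1/2 = 4.
So m(A \ H) = 10 - 4 = 6.

6


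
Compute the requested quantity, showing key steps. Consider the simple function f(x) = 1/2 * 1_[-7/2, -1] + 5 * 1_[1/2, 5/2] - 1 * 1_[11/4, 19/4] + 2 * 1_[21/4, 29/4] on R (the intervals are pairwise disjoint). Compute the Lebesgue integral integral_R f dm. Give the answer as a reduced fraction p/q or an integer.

For a simple function f = sum_i c_i * 1_{A_i} with disjoint A_i,
  integral f dm = sum_i c_i * m(A_i).
Lengths of the A_i:
  m(A_1) = -1 - (-7/2) = 5/2.
  m(A_2) = 5/2 - 1/2 = 2.
  m(A_3) = 19/4 - 11/4 = 2.
  m(A_4) = 29/4 - 21/4 = 2.
Contributions c_i * m(A_i):
  (1/2) * (5/2) = 5/4.
  (5) * (2) = 10.
  (-1) * (2) = -2.
  (2) * (2) = 4.
Total: 5/4 + 10 - 2 + 4 = 53/4.

53/4


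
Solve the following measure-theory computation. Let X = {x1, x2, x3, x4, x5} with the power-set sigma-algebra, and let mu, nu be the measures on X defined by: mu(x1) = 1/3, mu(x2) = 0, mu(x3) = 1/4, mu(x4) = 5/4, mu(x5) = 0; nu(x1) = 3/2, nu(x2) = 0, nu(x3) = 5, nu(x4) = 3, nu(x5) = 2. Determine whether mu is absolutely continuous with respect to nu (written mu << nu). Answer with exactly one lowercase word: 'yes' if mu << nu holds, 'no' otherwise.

mu << nu means: every nu-null measurable set is also mu-null; equivalently, for every atom x, if nu({x}) = 0 then mu({x}) = 0.
Checking each atom:
  x1: nu = 3/2 > 0 -> no constraint.
  x2: nu = 0, mu = 0 -> consistent with mu << nu.
  x3: nu = 5 > 0 -> no constraint.
  x4: nu = 3 > 0 -> no constraint.
  x5: nu = 2 > 0 -> no constraint.
No atom violates the condition. Therefore mu << nu.

yes


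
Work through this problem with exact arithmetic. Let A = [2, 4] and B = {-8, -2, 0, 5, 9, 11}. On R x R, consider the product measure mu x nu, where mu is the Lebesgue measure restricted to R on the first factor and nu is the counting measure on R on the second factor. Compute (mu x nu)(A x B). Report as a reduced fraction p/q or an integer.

For a measurable rectangle A x B, the product measure satisfies
  (mu x nu)(A x B) = mu(A) * nu(B).
  mu(A) = 2.
  nu(B) = 6.
  (mu x nu)(A x B) = 2 * 6 = 12.

12


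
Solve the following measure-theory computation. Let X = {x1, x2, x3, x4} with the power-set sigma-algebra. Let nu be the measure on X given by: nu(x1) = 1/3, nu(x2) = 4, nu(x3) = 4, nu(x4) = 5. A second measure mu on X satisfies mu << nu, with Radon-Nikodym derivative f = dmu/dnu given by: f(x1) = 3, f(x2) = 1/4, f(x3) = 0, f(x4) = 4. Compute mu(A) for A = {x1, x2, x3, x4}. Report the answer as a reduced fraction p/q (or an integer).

By the defining property of the Radon-Nikodym derivative, for every measurable set A,
  mu(A) = integral_A f dnu.
Since nu is a discrete measure concentrated on the atoms of X, the integral over A reduces to the sum
  mu(A) = sum_{x in A} f(x) * nu({x}).
Computing each term:
  x1: f(x1) * nu(x1) = 3 * 1/3 = 1.
  x2: f(x2) * nu(x2) = 1/4 * 4 = 1.
  x3: f(x3) * nu(x3) = 0 * 4 = 0.
  x4: f(x4) * nu(x4) = 4 * 5 = 20.
Summing: mu(A) = 1 + 1 + 0 + 20 = 22.

22


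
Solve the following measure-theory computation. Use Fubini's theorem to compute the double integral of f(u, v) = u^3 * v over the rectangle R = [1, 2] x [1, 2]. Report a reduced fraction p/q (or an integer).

f(u, v) is a tensor product of a function of u and a function of v, and both factors are bounded continuous (hence Lebesgue integrable) on the rectangle, so Fubini's theorem applies:
  integral_R f d(m x m) = (integral_a1^b1 u^3 du) * (integral_a2^b2 v dv).
Inner integral in u: integral_{1}^{2} u^3 du = (2^4 - 1^4)/4
  = 15/4.
Inner integral in v: integral_{1}^{2} v dv = (2^2 - 1^2)/2
  = 3/2.
Product: (15/4) * (3/2) = 45/8.

45/8


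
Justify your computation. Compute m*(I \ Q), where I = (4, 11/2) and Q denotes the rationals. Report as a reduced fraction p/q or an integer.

The interval I = (4, 11/2) has m(I) = 11/2 - 4 = 3/2 (endpoints are measure-zero, so open/closed/half-open agree). Write I = (I cap Q) u (I \ Q). The rationals in I are countable, so m*(I cap Q) = 0 (cover each rational by intervals whose total length is arbitrarily small). By countable subadditivity m*(I) <= m*(I cap Q) + m*(I \ Q), hence m*(I \ Q) >= m(I) = 3/2. The reverse inequality m*(I \ Q) <= m*(I) = 3/2 is trivial since (I \ Q) is a subset of I. Therefore m*(I \ Q) = 3/2.

3/2


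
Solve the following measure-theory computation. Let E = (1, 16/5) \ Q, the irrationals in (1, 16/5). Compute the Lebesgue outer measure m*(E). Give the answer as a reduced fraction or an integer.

The interval I = (1, 16/5) has m(I) = 16/5 - 1 = 11/5 (endpoints are measure-zero, so open/closed/half-open agree). Write I = (I cap Q) u (I \ Q). The rationals in I are countable, so m*(I cap Q) = 0 (cover each rational by intervals whose total length is arbitrarily small). By countable subadditivity m*(I) <= m*(I cap Q) + m*(I \ Q), hence m*(I \ Q) >= m(I) = 11/5. The reverse inequality m*(I \ Q) <= m*(I) = 11/5 is trivial since (I \ Q) is a subset of I. Therefore m*(I \ Q) = 11/5.

11/5


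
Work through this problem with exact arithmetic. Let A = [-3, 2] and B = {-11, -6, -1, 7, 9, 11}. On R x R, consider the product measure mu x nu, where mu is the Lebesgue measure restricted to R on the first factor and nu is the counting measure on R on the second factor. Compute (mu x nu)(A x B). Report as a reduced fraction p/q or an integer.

For a measurable rectangle A x B, the product measure satisfies
  (mu x nu)(A x B) = mu(A) * nu(B).
  mu(A) = 5.
  nu(B) = 6.
  (mu x nu)(A x B) = 5 * 6 = 30.

30


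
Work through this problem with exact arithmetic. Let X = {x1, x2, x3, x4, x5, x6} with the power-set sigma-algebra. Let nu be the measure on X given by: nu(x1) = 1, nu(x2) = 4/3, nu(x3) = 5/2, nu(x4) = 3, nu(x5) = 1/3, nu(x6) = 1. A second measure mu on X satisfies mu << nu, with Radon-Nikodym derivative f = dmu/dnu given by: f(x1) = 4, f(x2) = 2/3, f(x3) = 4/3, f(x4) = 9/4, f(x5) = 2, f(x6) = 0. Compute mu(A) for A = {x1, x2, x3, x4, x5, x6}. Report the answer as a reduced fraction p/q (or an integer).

By the defining property of the Radon-Nikodym derivative, for every measurable set A,
  mu(A) = integral_A f dnu.
Since nu is a discrete measure concentrated on the atoms of X, the integral over A reduces to the sum
  mu(A) = sum_{x in A} f(x) * nu({x}).
Computing each term:
  x1: f(x1) * nu(x1) = 4 * 1 = 4.
  x2: f(x2) * nu(x2) = 2/3 * 4/3 = 8/9.
  x3: f(x3) * nu(x3) = 4/3 * 5/2 = 10/3.
  x4: f(x4) * nu(x4) = 9/4 * 3 = 27/4.
  x5: f(x5) * nu(x5) = 2 * 1/3 = 2/3.
  x6: f(x6) * nu(x6) = 0 * 1 = 0.
Summing: mu(A) = 4 + 8/9 + 10/3 + 27/4 + 2/3 + 0 = 563/36.

563/36


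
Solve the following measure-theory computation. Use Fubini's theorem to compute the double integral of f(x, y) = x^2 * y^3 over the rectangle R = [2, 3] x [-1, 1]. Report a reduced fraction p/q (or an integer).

f(x, y) is a tensor product of a function of x and a function of y, and both factors are bounded continuous (hence Lebesgue integrable) on the rectangle, so Fubini's theorem applies:
  integral_R f d(m x m) = (integral_a1^b1 x^2 dx) * (integral_a2^b2 y^3 dy).
Inner integral in x: integral_{2}^{3} x^2 dx = (3^3 - 2^3)/3
  = 19/3.
Inner integral in y: integral_{-1}^{1} y^3 dy = (1^4 - (-1)^4)/4
  = 0.
Product: (19/3) * (0) = 0.

0


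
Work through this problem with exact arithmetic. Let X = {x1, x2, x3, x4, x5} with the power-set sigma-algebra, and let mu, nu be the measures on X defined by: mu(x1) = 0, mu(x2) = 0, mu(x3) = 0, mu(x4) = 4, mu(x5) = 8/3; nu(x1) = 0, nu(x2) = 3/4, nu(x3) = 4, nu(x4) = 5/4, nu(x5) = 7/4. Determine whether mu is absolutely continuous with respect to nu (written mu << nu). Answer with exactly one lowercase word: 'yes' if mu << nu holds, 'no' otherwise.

mu << nu means: every nu-null measurable set is also mu-null; equivalently, for every atom x, if nu({x}) = 0 then mu({x}) = 0.
Checking each atom:
  x1: nu = 0, mu = 0 -> consistent with mu << nu.
  x2: nu = 3/4 > 0 -> no constraint.
  x3: nu = 4 > 0 -> no constraint.
  x4: nu = 5/4 > 0 -> no constraint.
  x5: nu = 7/4 > 0 -> no constraint.
No atom violates the condition. Therefore mu << nu.

yes


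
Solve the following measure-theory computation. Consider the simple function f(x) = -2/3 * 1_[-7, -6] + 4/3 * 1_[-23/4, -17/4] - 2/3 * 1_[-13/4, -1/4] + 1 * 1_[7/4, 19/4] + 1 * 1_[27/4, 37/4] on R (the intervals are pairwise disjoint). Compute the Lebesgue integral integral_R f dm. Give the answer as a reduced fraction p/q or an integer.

For a simple function f = sum_i c_i * 1_{A_i} with disjoint A_i,
  integral f dm = sum_i c_i * m(A_i).
Lengths of the A_i:
  m(A_1) = -6 - (-7) = 1.
  m(A_2) = -17/4 - (-23/4) = 3/2.
  m(A_3) = -1/4 - (-13/4) = 3.
  m(A_4) = 19/4 - 7/4 = 3.
  m(A_5) = 37/4 - 27/4 = 5/2.
Contributions c_i * m(A_i):
  (-2/3) * (1) = -2/3.
  (4/3) * (3/2) = 2.
  (-2/3) * (3) = -2.
  (1) * (3) = 3.
  (1) * (5/2) = 5/2.
Total: -2/3 + 2 - 2 + 3 + 5/2 = 29/6.

29/6


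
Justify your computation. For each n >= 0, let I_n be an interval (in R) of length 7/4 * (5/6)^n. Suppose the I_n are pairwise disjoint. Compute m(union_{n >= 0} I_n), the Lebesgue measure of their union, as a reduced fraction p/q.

By countable additivity of the Lebesgue measure on pairwise disjoint measurable sets,
  m(union_{n >= 0} I_n) = sum_{n >= 0} m(I_n) = sum_{n >= 0} a * r^n,
  with a = 7/4 and r = 5/6.
Since 0 < r = 5/6 < 1, the geometric series converges:
  sum_{n >= 0} a * r^n = a / (1 - r).
  = 7/4 / (1 - 5/6)
  = 7/4 / (1/6)
  = 21/2.

21/2


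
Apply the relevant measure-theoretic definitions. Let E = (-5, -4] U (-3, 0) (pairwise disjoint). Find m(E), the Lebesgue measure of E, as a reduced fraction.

For pairwise disjoint intervals, m(union_i I_i) = sum_i m(I_i),
and m is invariant under swapping open/closed endpoints (single points have measure 0).
So m(E) = sum_i (b_i - a_i).
  I_1 has length -4 - (-5) = 1.
  I_2 has length 0 - (-3) = 3.
Summing:
  m(E) = 1 + 3 = 4.

4


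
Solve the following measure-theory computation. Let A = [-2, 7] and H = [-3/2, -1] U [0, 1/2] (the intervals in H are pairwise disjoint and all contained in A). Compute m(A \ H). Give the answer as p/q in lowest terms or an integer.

The ambient interval has length m(A) = 7 - (-2) = 9.
Since the holes are disjoint and sit inside A, by finite additivity
  m(H) = sum_i (b_i - a_i), and m(A \ H) = m(A) - m(H).
Computing the hole measures:
  m(H_1) = -1 - (-3/2) = 1/2.
  m(H_2) = 1/2 - 0 = 1/2.
Summed: m(H) = 1/2 + 1/2 = 1.
So m(A \ H) = 9 - 1 = 8.

8


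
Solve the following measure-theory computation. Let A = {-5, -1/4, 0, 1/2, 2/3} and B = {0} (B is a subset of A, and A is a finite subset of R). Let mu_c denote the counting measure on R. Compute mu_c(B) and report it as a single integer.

Counting measure assigns mu_c(E) = |E| (number of elements) when E is finite.
B has 1 element(s), so mu_c(B) = 1.

1


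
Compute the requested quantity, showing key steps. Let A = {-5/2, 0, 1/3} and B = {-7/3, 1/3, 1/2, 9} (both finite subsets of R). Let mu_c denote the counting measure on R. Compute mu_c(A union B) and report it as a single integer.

Counting measure on a finite set equals cardinality. By inclusion-exclusion, |A union B| = |A| + |B| - |A cap B|.
|A| = 3, |B| = 4, |A cap B| = 1.
So mu_c(A union B) = 3 + 4 - 1 = 6.

6


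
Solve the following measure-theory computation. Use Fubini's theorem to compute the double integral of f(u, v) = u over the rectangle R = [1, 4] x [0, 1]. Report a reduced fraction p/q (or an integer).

f(u, v) is a tensor product of a function of u and a function of v, and both factors are bounded continuous (hence Lebesgue integrable) on the rectangle, so Fubini's theorem applies:
  integral_R f d(m x m) = (integral_a1^b1 u du) * (integral_a2^b2 1 dv).
Inner integral in u: integral_{1}^{4} u du = (4^2 - 1^2)/2
  = 15/2.
Inner integral in v: integral_{0}^{1} 1 dv = (1^1 - 0^1)/1
  = 1.
Product: (15/2) * (1) = 15/2.

15/2


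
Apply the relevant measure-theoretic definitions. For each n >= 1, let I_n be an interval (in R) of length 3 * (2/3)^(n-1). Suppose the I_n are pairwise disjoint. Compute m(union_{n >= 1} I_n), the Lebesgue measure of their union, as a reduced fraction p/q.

By countable additivity of the Lebesgue measure on pairwise disjoint measurable sets,
  m(union_{n >= 1} I_n) = sum_{n >= 1} m(I_n) = sum_{n >= 1} a * r^(n-1),
  with a = 3 and r = 2/3.
Since 0 < r = 2/3 < 1, the geometric series converges:
  sum_{n >= 1} a * r^(n-1) = a / (1 - r).
  = 3 / (1 - 2/3)
  = 3 / (1/3)
  = 9.

9


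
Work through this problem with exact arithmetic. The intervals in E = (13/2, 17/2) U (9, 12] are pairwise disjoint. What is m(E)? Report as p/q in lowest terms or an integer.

For pairwise disjoint intervals, m(union_i I_i) = sum_i m(I_i),
and m is invariant under swapping open/closed endpoints (single points have measure 0).
So m(E) = sum_i (b_i - a_i).
  I_1 has length 17/2 - 13/2 = 2.
  I_2 has length 12 - 9 = 3.
Summing:
  m(E) = 2 + 3 = 5.

5


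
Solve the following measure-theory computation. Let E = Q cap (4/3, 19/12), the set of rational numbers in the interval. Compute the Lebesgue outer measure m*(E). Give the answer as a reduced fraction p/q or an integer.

The set Q cap (4/3, 19/12) is countable (a subset of the countable set Q). Lebesgue outer measure of any countable set is 0: each singleton {q} has m*({q}) = 0, and by countable subadditivity m*(union_k {q_k}) <= sum_k m*({q_k}) = sum_k 0 = 0. The reverse inequality m*(E) >= 0 is automatic. So m*(Q cap (4/3, 19/12)) = 0.

0


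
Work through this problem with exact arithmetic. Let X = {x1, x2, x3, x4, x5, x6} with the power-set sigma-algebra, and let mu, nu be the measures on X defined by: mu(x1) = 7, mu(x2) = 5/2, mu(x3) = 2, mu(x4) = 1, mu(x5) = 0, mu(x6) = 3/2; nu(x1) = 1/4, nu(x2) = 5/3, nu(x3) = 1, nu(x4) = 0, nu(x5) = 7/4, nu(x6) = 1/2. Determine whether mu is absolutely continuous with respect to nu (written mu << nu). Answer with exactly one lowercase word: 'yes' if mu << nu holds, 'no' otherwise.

mu << nu means: every nu-null measurable set is also mu-null; equivalently, for every atom x, if nu({x}) = 0 then mu({x}) = 0.
Checking each atom:
  x1: nu = 1/4 > 0 -> no constraint.
  x2: nu = 5/3 > 0 -> no constraint.
  x3: nu = 1 > 0 -> no constraint.
  x4: nu = 0, mu = 1 > 0 -> violates mu << nu.
  x5: nu = 7/4 > 0 -> no constraint.
  x6: nu = 1/2 > 0 -> no constraint.
The atom(s) x4 violate the condition (nu = 0 but mu > 0). Therefore mu is NOT absolutely continuous w.r.t. nu.

no
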